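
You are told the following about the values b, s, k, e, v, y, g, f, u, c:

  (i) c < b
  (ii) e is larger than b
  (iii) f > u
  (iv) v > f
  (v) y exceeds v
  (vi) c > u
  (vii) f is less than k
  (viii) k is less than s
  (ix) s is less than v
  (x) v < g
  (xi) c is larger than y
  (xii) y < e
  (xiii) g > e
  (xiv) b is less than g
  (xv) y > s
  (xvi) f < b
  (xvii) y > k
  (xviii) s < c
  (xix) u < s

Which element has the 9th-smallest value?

Chaining the given pairs: u < f < k < s < v < y < c < b < e < g.
Counting 9 from the smallest end gives e.

e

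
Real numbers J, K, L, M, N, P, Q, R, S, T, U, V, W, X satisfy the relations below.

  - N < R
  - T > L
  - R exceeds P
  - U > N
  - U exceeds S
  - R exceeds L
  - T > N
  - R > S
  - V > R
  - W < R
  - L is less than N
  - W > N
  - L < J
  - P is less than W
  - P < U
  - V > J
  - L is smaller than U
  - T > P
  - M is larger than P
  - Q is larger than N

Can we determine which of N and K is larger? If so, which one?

Following every chain through K: nothing is chained to K.
N is not reached, and no chain runs the other way from N to K.
So the given relations leave the order of K and N undetermined.

undetermined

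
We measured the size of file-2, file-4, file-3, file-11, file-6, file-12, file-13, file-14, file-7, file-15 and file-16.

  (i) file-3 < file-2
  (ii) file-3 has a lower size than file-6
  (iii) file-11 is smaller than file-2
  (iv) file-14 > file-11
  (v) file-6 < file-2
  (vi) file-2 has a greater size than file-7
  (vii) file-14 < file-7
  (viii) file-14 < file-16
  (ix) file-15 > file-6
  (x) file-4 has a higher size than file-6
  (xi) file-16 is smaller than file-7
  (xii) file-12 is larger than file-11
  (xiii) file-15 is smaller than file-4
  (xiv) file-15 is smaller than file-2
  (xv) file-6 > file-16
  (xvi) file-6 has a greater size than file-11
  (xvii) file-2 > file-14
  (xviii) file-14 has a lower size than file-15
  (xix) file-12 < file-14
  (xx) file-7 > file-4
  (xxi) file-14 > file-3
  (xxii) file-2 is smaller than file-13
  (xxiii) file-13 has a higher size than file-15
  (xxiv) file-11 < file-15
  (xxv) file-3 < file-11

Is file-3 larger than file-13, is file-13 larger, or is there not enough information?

file-13

file-3 < file-11 < file-12 < file-14 < file-16 < file-6 < file-15 < file-4 < file-7 < file-2 < file-13, by transitivity through file-11, file-12, file-14, file-16, file-6, file-15, file-4, file-7, file-2.
So file-13 is larger.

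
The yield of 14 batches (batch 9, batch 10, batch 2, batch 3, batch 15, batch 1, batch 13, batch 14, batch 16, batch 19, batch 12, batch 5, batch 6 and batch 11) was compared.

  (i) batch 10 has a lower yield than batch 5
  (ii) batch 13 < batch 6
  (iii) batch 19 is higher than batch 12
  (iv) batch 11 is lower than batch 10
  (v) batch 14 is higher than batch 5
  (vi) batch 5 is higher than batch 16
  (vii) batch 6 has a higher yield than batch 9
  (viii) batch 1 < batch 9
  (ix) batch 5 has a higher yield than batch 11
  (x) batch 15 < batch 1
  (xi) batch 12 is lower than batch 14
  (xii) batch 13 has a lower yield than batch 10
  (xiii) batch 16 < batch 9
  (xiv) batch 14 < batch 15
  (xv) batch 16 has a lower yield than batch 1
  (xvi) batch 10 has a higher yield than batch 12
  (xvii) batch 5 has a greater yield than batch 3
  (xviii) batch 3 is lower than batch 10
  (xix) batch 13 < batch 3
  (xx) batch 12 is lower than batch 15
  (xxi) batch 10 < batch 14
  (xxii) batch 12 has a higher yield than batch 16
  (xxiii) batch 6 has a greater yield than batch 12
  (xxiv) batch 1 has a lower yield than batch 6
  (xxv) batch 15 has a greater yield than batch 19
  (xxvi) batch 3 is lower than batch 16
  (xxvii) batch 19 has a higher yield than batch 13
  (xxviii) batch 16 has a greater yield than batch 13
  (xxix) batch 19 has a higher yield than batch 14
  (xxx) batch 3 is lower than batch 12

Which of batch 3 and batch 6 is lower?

batch 3 < batch 16 and batch 16 < batch 12 give batch 3 < batch 12.
With batch 12 < batch 10: batch 3 < batch 16 < batch 12 < batch 10.
With batch 10 < batch 5: batch 3 < batch 16 < batch 12 < batch 10 < batch 5.
Then batch 5 < batch 14 extends the chain to batch 14.
Then batch 14 < batch 19 extends the chain to batch 19.
Then batch 19 < batch 15 extends the chain to batch 15.
Then batch 15 < batch 1 extends the chain to batch 1.
Then batch 1 < batch 9 extends the chain to batch 9.
With batch 9 < batch 6: batch 3 < batch 16 < batch 12 < batch 10 < batch 5 < batch 14 < batch 19 < batch 15 < batch 1 < batch 9 < batch 6.
So batch 3 < batch 6; batch 3 is the lower of the two.

batch 3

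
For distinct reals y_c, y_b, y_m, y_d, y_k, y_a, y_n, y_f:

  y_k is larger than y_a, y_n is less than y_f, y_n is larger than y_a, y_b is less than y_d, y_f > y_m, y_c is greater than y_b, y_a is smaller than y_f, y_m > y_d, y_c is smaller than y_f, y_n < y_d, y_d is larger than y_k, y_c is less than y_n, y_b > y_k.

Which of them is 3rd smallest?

y_b

Chaining the given pairs: y_a < y_k < y_b < y_c < y_n < y_d < y_m < y_f.
Counting 3 from the smallest end gives y_b.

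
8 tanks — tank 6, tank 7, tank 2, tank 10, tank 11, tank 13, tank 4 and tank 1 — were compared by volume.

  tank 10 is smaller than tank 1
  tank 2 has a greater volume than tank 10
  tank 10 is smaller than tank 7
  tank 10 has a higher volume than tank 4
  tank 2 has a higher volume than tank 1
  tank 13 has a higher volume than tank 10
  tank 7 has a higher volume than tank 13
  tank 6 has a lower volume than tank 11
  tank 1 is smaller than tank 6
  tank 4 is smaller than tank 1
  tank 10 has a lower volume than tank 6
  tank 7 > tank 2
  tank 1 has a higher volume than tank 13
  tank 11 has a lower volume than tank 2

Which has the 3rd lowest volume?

The consecutive relations fix a unique order: tank 4 < tank 10 < tank 13 < tank 1 < tank 6 < tank 11 < tank 2 < tank 7.
The 3rd smallest is tank 13.

tank 13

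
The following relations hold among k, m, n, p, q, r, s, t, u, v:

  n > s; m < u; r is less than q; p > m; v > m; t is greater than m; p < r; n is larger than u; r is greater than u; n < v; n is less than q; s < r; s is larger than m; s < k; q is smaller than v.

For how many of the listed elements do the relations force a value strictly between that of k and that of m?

The relations place m below k. An element lies strictly between them when it is forced above m and also forced below k.
Above m: {p, t, s, u, r, n, q, v}. Below k: {s}.
Intersection: {s} — 1.

1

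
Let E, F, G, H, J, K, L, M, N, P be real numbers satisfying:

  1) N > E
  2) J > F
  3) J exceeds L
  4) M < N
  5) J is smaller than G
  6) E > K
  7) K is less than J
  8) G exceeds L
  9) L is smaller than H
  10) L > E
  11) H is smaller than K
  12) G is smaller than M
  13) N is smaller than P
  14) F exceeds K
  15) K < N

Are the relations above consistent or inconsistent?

inconsistent

We have K < E stated directly, yet also E < L < H < K by chaining the others — so E < K. Contradiction.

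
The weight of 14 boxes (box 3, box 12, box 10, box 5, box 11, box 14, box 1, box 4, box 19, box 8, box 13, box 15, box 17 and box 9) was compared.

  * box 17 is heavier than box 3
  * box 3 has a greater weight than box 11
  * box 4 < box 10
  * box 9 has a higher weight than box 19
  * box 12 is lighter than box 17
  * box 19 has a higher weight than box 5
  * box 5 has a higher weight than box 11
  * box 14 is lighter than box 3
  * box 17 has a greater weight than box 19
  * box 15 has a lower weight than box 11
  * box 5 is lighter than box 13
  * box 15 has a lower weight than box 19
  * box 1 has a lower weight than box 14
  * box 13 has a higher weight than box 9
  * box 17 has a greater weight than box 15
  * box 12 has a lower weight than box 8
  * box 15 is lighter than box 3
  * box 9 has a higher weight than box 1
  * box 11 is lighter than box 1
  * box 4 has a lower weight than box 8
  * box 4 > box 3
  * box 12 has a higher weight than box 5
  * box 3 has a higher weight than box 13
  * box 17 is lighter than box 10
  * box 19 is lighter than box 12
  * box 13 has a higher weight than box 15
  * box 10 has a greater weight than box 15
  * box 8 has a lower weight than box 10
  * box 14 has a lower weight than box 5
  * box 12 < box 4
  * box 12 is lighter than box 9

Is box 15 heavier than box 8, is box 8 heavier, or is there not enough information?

box 8

box 15 < box 11 and box 11 < box 1 give box 15 < box 1.
With box 1 < box 14: box 15 < box 11 < box 1 < box 14.
With box 14 < box 5: box 15 < box 11 < box 1 < box 14 < box 5.
With box 5 < box 19: box 15 < box 11 < box 1 < box 14 < box 5 < box 19.
Then box 19 < box 12 extends the chain to box 12.
Then box 12 < box 9 extends the chain to box 9.
Then box 9 < box 13 extends the chain to box 13.
Then box 13 < box 3 extends the chain to box 3.
Then box 3 < box 4 extends the chain to box 4.
Then box 4 < box 8 extends the chain to box 8.
So box 8 is heavier.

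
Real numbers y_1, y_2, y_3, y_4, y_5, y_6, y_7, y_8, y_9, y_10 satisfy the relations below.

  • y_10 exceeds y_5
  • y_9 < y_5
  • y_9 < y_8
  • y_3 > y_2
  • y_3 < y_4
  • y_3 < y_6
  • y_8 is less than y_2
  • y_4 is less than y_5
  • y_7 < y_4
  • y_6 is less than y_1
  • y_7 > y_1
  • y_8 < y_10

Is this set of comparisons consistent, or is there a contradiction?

Every relation is compatible with y_9 < y_8 < y_2 < y_3 < y_6 < y_1 < y_7 < y_4 < y_5 < y_10; the set is consistent.

consistent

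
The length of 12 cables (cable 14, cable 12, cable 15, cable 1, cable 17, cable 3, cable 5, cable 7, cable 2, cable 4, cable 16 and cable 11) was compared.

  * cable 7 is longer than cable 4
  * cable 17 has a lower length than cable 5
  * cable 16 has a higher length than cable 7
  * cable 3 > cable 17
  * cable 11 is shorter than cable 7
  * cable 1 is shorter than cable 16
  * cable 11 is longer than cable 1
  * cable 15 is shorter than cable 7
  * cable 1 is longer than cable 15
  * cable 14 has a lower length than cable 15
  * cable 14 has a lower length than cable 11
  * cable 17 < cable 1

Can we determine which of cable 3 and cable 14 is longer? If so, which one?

undetermined

Following every chain through cable 14: above cable 14 we get cable 15, cable 1, cable 11, cable 7, cable 16.
cable 3 is not reached, and no chain runs the other way from cable 3 to cable 14.
So the given relations leave the order of cable 14 and cable 3 undetermined.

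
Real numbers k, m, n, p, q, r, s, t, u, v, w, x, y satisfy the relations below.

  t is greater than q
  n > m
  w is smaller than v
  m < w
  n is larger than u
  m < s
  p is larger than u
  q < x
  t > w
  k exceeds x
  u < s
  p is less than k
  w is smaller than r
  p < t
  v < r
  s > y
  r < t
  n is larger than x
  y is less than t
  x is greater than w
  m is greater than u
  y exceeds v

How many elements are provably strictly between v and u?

2

Chaining upward from u reaches: m, w, p, x, k, y, n, r, s, t.
Chaining downward from v reaches: m, w.
Strictly between u and v are those in both lists: m, w — 2 elements.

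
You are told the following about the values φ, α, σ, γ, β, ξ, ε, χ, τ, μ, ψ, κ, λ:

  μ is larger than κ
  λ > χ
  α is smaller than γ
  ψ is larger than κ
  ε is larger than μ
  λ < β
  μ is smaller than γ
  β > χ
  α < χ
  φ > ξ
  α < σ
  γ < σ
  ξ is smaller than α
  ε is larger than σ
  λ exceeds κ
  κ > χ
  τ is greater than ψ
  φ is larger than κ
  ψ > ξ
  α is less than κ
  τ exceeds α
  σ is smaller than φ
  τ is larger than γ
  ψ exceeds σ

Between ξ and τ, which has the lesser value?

Link the given pairs in sequence: ξ < α; α < χ; χ < κ; κ < μ; μ < γ; γ < σ; σ < ψ; ψ < τ.
Together: ξ < α < χ < κ < μ < γ < σ < ψ < τ.
So ξ < τ; ξ is the smaller of the two.

ξ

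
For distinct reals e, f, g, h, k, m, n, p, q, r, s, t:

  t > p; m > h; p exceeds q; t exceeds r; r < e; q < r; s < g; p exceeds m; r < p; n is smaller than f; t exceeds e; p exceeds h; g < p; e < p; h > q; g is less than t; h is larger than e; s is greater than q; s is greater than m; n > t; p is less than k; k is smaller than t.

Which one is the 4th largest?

k

Chaining the given pairs: q < r < e < h < m < s < g < p < k < t < n < f.
The 4th largest is k.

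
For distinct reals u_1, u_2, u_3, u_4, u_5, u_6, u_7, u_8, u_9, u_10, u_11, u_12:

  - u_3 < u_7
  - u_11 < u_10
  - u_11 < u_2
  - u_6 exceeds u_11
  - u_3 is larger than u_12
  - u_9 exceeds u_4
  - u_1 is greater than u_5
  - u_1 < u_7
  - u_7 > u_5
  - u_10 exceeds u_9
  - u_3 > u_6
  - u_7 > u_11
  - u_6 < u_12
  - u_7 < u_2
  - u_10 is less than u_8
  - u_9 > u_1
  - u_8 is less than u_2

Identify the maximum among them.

u_2

Chaining downward from u_2: directly below it, u_11, u_7, u_8; then u_5, u_1, u_3, u_10; then u_6, u_12, u_9; then u_4.
That covers every other element, and nothing is given above u_2, so u_2 is the maximum.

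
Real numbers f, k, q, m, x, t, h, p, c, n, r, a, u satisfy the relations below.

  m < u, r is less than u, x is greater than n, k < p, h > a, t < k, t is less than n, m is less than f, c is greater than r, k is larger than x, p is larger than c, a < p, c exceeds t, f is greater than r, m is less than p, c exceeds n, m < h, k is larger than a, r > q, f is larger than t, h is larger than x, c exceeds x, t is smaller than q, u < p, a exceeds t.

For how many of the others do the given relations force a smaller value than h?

Directly below h: x, m, a.
One step further: t, n (5 so far).
No other element is forced below h by the given relations, so the count is 5.

5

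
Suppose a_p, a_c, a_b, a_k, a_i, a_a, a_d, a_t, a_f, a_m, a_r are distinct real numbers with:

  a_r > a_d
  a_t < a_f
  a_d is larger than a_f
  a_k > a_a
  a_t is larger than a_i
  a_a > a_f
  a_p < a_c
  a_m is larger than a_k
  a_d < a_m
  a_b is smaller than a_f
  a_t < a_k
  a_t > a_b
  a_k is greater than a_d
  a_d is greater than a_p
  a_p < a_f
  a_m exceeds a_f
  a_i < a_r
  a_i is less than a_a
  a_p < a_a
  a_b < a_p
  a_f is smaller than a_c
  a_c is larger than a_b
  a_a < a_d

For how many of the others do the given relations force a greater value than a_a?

4

The elements the relations force above a_a are a_d, a_r, a_k, a_m — no chain reaches any other.
That is 4.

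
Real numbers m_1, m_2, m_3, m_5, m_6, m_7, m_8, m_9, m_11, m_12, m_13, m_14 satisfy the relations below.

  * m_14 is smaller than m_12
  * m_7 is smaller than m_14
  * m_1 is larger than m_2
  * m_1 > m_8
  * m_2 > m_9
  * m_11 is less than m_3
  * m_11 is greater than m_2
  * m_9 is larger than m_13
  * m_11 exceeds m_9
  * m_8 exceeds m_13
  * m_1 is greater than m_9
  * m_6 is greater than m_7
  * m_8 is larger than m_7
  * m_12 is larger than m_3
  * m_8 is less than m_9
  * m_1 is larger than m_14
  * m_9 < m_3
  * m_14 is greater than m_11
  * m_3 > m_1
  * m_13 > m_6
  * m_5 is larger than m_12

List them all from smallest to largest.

Each adjacent pair is fixed by a given relation: m_7 < m_6; m_6 < m_13; m_13 < m_8; m_8 < m_9; m_9 < m_2; m_2 < m_11; m_11 < m_14; m_14 < m_1; m_1 < m_3; m_3 < m_12; m_12 < m_5. Chaining them end to end gives the full order.

m_7 < m_6 < m_13 < m_8 < m_9 < m_2 < m_11 < m_14 < m_1 < m_3 < m_12 < m_5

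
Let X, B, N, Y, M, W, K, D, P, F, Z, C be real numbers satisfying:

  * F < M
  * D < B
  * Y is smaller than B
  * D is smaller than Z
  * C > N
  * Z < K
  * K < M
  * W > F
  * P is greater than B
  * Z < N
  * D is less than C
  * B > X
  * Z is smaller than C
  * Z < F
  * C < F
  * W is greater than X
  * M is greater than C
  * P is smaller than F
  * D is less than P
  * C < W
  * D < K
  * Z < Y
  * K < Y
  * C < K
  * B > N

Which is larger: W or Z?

W

Chaining the given relations: Z < N < C < K < Y < B < P < F < W.
So Z < W; W is the larger of the two.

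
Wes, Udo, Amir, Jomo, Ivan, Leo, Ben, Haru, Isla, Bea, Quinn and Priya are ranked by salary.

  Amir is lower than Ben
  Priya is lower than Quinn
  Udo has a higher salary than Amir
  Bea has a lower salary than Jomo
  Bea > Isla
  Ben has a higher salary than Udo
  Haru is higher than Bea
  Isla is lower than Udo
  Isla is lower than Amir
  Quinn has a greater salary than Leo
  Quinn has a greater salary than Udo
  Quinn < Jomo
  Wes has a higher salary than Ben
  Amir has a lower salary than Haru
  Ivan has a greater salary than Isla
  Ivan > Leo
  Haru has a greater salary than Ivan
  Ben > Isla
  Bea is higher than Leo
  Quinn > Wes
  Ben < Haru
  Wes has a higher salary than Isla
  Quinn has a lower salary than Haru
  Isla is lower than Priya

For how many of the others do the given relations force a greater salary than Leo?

Directly above Leo: Bea, Quinn, Ivan.
One step further: Jomo, Haru (5 so far).
Nothing else is reachable above Leo; 5 in all.

5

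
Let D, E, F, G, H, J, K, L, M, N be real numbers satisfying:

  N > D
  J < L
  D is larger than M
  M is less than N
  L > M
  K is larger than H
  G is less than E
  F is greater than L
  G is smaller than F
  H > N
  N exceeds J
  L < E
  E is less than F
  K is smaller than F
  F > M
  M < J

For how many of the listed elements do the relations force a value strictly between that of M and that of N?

2

The relations place M below N. An element lies strictly between them when it is forced above M and also forced below N.
Above M: {J, D, L, H, E, K, F}. Below N: {J, D}.
Intersection: {J, D} — 2.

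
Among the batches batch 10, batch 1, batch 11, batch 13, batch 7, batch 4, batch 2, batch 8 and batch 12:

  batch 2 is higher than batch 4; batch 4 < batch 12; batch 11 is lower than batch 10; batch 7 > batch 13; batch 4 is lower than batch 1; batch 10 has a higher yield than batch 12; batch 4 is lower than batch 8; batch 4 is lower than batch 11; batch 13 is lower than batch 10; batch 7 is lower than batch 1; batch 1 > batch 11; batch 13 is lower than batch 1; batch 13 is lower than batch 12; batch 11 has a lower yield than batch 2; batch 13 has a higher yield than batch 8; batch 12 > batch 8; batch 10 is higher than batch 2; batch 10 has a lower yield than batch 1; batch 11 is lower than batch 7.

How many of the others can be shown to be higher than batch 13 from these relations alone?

4

The elements the relations force above batch 13 are batch 12, batch 10, batch 7, batch 1 — no chain reaches any other.
That is 4.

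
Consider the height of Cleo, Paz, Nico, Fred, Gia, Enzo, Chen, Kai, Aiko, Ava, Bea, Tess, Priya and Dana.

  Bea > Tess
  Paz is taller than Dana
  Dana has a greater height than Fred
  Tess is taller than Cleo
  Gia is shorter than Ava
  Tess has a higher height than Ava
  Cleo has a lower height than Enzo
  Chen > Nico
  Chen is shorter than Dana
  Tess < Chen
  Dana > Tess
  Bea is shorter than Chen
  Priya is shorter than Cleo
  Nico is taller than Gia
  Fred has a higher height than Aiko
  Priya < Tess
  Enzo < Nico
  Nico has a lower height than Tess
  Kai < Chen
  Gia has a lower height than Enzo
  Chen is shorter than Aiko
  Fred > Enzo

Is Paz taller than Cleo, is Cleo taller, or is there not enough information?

Paz

Cleo < Enzo < Nico < Tess < Bea < Chen < Aiko < Fred < Dana < Paz, by transitivity through Enzo, Nico, Tess, Bea, Chen, Aiko, Fred, Dana.
So Paz is taller.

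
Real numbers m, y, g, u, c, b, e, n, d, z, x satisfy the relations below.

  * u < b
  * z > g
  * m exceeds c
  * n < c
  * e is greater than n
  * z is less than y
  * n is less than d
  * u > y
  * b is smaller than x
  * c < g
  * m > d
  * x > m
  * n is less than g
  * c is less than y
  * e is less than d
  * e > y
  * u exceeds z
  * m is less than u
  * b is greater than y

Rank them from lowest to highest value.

Nothing is placed below n, so it is least; from there n < c; c < g; g < z; z < y; y < e; e < d; d < m; m < u; u < b; b < x, each given directly.

n < c < g < z < y < e < d < m < u < b < x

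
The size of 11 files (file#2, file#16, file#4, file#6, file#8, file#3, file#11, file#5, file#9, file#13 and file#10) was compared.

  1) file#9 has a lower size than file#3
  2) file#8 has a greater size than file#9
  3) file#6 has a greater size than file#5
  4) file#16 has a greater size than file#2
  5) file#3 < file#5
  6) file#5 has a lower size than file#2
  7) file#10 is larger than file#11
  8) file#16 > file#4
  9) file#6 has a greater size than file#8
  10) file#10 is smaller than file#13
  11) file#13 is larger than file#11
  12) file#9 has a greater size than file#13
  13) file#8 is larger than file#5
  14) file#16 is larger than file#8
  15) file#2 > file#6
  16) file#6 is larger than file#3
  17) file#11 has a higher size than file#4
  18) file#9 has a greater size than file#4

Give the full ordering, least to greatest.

file#4 < file#11 < file#10 < file#13 < file#9 < file#3 < file#5 < file#8 < file#6 < file#2 < file#16

Nothing is placed below file#4, so it is least; from there file#4 < file#11; file#11 < file#10; file#10 < file#13; file#13 < file#9; file#9 < file#3; file#3 < file#5; file#5 < file#8; file#8 < file#6; file#6 < file#2; file#2 < file#16, each given directly.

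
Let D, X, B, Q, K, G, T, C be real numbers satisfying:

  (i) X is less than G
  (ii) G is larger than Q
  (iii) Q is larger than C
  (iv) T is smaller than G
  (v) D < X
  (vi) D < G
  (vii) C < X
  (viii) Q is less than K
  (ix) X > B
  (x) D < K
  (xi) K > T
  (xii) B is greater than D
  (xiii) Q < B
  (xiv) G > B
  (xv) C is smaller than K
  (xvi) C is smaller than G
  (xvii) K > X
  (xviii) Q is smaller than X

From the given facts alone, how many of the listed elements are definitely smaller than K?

6

The elements the relations force below K are T, C, Q, D, B, X — no chain reaches any other.
That is 6.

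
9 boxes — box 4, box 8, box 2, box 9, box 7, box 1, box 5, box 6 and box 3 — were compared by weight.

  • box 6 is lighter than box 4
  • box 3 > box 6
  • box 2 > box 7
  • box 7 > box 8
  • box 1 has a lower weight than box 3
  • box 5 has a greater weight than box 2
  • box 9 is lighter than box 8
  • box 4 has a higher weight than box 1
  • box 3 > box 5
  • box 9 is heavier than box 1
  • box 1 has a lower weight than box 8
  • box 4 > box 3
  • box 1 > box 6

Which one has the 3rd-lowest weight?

box 9

The consecutive relations fix a unique order: box 6 < box 1 < box 9 < box 8 < box 7 < box 2 < box 5 < box 3 < box 4.
Counting 3 from the smallest end gives box 9.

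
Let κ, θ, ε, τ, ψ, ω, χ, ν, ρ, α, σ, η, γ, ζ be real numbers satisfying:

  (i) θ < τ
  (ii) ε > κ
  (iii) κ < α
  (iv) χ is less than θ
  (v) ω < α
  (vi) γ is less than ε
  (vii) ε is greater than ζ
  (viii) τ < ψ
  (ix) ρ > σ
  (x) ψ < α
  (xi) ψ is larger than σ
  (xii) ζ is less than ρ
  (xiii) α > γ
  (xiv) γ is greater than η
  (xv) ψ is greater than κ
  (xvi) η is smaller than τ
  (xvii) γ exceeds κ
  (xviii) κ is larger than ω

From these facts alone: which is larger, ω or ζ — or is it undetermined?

Following every chain through ω: above ω we get κ, ψ, γ, ε, α.
ζ is not reached, and no chain runs the other way from ζ to ω.
So the given relations leave the order of ω and ζ undetermined.

undetermined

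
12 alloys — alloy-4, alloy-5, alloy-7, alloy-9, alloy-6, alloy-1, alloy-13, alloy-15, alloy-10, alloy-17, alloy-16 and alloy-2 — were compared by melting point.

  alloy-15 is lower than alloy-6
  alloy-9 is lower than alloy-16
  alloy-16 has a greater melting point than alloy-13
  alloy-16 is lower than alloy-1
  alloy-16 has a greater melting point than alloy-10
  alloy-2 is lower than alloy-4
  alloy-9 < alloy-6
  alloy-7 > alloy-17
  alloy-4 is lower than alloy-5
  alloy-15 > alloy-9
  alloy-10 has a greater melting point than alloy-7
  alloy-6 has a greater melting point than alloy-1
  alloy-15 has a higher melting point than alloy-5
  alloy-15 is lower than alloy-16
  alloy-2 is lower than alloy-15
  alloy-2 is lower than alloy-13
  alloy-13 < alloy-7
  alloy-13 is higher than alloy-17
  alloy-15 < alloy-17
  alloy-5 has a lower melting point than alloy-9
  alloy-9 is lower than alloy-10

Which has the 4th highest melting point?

Piecing the relations together gives one ordering: alloy-2 < alloy-4 < alloy-5 < alloy-9 < alloy-15 < alloy-17 < alloy-13 < alloy-7 < alloy-10 < alloy-16 < alloy-1 < alloy-6.
The 4th largest is alloy-10.

alloy-10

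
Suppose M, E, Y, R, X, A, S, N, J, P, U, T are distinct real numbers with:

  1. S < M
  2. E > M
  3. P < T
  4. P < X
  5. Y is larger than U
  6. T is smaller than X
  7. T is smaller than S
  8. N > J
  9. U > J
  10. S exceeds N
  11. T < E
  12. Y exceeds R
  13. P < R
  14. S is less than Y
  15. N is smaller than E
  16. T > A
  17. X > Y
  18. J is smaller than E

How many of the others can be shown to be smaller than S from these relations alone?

5

The elements the relations force below S are A, J, P, N, T — no chain reaches any other.
That is 5.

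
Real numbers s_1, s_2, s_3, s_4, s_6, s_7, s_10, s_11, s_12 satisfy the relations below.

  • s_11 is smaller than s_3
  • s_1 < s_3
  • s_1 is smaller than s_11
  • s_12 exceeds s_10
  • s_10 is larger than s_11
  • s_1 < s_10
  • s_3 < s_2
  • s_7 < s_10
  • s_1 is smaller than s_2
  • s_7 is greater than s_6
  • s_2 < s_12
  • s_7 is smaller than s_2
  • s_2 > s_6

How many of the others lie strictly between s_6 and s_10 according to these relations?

1

The relations place s_6 below s_10. An element lies strictly between them when it is forced above s_6 and also forced below s_10.
Above s_6: {s_7, s_2, s_12}. Below s_10: {s_1, s_11, s_7}.
Intersection: {s_7} — 1.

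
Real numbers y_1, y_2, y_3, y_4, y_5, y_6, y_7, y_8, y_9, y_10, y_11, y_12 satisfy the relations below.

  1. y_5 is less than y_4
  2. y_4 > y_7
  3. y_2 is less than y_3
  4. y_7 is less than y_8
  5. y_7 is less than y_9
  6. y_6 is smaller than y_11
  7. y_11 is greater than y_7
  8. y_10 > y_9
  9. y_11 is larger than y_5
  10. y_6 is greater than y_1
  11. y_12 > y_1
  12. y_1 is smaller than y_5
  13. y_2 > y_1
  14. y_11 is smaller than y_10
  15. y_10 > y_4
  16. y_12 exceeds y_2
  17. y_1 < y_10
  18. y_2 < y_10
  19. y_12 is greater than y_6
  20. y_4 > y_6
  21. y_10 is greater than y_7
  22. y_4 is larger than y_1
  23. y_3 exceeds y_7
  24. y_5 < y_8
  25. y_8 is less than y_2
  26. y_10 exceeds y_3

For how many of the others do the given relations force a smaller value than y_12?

Directly below y_12: y_1, y_6, y_2.
One step further: y_8 (4 so far).
One step further: y_7, y_5 (6 so far).
No other element is forced below y_12 by the given relations, so the count is 6.

6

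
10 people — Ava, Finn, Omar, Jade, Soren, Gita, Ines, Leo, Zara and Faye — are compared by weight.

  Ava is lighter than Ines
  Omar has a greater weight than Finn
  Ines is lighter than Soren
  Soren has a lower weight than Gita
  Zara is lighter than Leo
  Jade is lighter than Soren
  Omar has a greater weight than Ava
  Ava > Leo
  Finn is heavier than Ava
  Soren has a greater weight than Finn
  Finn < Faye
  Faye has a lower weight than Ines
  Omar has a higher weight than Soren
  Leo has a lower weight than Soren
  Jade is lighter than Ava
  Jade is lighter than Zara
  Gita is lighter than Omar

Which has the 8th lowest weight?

Soren

Piecing the relations together gives one ordering: Jade < Zara < Leo < Ava < Finn < Faye < Ines < Soren < Gita < Omar.
The 8th smallest is Soren.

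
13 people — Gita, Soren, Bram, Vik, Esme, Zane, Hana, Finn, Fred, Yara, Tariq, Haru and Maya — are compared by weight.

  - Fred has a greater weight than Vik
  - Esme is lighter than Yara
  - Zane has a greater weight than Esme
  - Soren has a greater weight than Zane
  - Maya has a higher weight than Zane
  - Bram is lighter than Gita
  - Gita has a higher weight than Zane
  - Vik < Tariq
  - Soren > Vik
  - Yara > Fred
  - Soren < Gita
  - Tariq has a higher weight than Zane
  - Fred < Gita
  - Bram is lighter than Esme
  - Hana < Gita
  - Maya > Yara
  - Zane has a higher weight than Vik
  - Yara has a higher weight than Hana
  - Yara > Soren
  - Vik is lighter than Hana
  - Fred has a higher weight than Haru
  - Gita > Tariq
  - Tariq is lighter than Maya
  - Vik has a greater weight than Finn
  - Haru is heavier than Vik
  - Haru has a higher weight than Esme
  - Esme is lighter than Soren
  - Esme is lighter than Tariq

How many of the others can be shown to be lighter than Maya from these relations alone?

11

The elements the relations force below Maya are Bram, Finn, Esme, Vik, Zane, Haru, Fred, Soren, Tariq, Hana, Yara — no chain reaches any other.
That is 11.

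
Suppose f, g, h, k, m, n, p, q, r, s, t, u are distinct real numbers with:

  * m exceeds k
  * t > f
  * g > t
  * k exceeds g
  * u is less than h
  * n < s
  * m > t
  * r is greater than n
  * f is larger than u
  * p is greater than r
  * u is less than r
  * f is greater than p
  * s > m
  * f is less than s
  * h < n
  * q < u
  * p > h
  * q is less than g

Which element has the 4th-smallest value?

Piecing the relations together gives one ordering: q < u < h < n < r < p < f < t < g < k < m < s.
Counting 4 from the smallest end gives n.

n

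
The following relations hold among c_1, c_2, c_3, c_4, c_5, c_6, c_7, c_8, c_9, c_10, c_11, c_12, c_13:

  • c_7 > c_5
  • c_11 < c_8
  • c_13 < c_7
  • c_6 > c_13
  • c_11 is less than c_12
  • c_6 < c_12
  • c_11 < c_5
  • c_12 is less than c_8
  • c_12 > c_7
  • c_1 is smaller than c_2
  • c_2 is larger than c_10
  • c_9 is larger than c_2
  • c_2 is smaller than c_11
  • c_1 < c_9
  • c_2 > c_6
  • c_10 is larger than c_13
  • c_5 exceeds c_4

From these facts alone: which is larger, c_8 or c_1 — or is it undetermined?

Following the relations from c_1: c_1 < c_2 < c_11 < c_5 < c_7 < c_12 < c_8.
So c_8 is larger.

c_8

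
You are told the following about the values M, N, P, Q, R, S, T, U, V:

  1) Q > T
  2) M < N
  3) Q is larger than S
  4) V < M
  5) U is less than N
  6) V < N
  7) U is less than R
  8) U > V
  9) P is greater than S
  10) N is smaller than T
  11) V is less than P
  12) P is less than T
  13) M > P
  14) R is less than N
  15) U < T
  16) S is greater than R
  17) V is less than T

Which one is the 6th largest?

Chaining the given pairs: V < U < R < S < P < M < N < T < Q.
The 6th largest is S.

S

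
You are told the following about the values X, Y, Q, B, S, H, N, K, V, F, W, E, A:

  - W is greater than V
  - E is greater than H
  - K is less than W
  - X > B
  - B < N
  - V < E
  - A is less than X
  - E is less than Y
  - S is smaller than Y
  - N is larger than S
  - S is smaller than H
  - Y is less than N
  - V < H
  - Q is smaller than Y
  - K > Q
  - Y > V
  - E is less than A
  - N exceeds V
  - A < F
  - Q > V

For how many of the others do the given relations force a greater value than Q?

4

From Q the given relations immediately reach K, Y.
From those, W, N — 4 in total.
No other element is forced above Q by the given relations, so the count is 4.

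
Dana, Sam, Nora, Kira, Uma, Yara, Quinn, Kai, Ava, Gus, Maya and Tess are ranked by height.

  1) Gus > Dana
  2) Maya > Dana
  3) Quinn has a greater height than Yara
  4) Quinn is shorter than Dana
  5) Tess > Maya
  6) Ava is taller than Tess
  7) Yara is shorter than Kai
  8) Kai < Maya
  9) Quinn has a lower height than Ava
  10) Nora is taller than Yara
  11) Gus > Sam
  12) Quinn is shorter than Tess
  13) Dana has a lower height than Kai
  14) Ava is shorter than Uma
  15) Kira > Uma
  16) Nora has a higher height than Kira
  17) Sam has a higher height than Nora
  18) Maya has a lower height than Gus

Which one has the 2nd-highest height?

Piecing the relations together gives one ordering: Yara < Quinn < Dana < Kai < Maya < Tess < Ava < Uma < Kira < Nora < Sam < Gus.
The 2nd largest is Sam.

Sam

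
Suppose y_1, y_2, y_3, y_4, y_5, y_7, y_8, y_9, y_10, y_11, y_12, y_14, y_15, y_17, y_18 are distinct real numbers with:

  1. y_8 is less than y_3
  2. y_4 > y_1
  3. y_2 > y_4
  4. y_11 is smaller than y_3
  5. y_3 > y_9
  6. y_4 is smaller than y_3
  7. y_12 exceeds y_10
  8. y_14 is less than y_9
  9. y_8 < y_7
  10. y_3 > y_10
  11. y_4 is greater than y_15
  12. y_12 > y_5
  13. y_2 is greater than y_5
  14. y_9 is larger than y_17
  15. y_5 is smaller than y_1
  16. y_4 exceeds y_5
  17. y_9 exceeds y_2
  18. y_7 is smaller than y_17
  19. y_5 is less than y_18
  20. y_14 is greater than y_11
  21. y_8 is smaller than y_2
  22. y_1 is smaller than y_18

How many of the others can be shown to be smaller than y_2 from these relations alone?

From y_2 the given relations immediately reach y_5, y_8, y_4.
From those, y_1, y_15 — 5 in total.
Nothing else is reachable below y_2; 5 in all.

5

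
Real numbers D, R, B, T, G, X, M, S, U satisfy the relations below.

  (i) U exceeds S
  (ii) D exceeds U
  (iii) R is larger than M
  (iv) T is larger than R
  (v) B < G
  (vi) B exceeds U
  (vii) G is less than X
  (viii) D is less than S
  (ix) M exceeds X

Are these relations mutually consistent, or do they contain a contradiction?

inconsistent

Chaining the given relations yields D < S < U, so D < U. But one relation states U < D. These cannot both hold.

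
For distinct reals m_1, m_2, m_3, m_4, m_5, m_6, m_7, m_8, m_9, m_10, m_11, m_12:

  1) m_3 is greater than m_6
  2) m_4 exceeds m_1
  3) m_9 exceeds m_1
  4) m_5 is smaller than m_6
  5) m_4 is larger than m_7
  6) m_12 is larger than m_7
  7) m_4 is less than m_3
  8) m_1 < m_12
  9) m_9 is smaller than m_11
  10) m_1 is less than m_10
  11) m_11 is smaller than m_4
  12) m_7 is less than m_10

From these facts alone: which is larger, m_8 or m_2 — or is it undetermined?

Following every chain through m_2: nothing is chained to m_2.
m_8 is not reached, and no chain runs the other way from m_8 to m_2.
So the given relations leave the order of m_2 and m_8 undetermined.

undetermined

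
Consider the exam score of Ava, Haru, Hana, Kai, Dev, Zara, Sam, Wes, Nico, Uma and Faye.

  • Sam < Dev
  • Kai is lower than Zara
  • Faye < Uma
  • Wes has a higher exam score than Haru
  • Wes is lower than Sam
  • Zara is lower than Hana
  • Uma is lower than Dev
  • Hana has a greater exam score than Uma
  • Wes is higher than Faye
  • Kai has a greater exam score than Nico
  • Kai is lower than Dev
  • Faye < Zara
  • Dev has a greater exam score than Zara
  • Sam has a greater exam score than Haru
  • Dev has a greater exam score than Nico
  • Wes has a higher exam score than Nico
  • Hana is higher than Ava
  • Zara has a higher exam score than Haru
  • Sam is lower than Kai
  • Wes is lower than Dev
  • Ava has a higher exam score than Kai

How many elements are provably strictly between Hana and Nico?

Chaining upward from Nico reaches: Wes, Sam, Kai, Zara, Ava, Dev.
Chaining downward from Hana reaches: Faye, Haru, Wes, Sam, Kai, Zara, Ava, Uma.
Strictly between Nico and Hana are those in both lists: Wes, Sam, Kai, Zara, Ava — 5 elements.

5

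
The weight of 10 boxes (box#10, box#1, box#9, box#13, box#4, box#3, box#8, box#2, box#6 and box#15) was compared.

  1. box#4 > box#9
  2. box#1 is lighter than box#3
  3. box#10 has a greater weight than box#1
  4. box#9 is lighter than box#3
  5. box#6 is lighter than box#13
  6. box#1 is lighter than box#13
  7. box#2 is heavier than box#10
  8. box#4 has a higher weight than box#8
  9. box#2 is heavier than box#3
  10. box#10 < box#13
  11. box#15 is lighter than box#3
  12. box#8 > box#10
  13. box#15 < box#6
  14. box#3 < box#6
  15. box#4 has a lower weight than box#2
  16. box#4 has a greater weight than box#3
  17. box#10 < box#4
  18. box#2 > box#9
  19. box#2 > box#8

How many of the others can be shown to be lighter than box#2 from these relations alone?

7

From box#2 the given relations immediately reach box#10, box#9, box#8, box#3, box#4.
From those, box#15, box#1 — 7 in total.
No other element is forced below box#2 by the given relations, so the count is 7.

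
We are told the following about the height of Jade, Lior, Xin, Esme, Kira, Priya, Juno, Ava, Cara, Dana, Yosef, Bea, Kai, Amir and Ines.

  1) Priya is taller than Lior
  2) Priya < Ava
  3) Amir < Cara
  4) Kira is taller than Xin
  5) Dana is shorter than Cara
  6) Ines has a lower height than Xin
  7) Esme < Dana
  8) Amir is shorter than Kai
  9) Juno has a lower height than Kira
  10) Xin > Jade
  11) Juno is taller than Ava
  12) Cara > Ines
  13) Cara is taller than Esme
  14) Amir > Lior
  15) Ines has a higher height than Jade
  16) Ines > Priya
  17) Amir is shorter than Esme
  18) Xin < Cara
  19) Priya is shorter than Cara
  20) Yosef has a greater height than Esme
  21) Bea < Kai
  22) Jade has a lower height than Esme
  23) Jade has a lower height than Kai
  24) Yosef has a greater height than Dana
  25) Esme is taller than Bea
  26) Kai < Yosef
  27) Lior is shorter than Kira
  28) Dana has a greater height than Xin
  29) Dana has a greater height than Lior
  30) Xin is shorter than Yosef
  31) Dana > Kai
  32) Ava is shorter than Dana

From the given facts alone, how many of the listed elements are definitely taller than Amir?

From Amir the given relations immediately reach Esme, Kai, Cara.
From those, Dana, Yosef — 5 in total.
Nothing else is reachable above Amir; 5 in all.

5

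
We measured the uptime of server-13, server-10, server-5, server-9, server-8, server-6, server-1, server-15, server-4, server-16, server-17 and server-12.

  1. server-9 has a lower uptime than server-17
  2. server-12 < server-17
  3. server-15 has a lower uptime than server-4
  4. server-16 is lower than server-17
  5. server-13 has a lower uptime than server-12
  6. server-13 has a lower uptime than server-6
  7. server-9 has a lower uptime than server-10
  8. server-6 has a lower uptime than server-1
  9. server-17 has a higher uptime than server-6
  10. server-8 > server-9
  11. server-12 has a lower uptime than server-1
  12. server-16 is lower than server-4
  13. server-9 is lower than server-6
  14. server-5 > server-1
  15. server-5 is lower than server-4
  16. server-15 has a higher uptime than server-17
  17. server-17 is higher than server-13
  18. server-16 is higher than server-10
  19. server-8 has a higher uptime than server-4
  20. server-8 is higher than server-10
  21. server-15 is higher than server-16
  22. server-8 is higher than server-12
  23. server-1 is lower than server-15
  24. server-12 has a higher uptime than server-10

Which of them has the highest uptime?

server-8

server-9 is not greatest since server-9 < server-8; server-10 is not greatest since server-10 < server-16; server-13 is not greatest since server-13 < server-12; server-16 is not greatest since server-16 < server-17; server-6 is not greatest since server-6 < server-1; server-12 is not greatest since server-12 < server-17; server-1 is not greatest since server-1 < server-15; server-17 is not greatest since server-17 < server-15; server-15 is not greatest since server-15 < server-4; server-5 is not greatest since server-5 < server-4; server-4 is not greatest since server-4 < server-8.
Only server-8 has nothing above it, so server-8 is the highest uptime.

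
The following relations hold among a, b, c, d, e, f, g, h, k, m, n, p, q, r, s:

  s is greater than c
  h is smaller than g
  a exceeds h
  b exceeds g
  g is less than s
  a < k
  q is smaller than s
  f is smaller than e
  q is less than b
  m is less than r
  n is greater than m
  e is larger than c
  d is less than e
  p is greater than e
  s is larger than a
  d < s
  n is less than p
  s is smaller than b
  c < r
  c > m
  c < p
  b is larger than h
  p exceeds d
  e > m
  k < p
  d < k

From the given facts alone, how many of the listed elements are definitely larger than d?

From d the given relations immediately reach s, k, e, p.
From those, b — 5 in total.
Nothing else is reachable above d; 5 in all.

5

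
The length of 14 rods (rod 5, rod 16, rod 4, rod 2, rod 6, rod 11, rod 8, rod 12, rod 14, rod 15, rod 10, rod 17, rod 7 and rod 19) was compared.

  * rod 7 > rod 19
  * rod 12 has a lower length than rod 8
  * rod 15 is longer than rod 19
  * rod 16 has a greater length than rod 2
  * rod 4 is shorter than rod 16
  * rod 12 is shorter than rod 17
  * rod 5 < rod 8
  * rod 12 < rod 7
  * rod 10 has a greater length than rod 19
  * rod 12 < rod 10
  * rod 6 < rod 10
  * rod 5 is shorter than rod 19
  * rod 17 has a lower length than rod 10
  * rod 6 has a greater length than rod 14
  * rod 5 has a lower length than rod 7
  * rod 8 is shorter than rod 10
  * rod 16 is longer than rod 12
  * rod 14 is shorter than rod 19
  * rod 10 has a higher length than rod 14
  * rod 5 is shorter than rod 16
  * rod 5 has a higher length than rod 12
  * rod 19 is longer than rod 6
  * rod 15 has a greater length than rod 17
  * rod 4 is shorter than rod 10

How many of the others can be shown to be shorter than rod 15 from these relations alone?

6

From rod 15 the given relations immediately reach rod 19, rod 17.
From those, rod 12, rod 14, rod 5, rod 6 — 6 in total.
Nothing else is reachable below rod 15; 6 in all.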